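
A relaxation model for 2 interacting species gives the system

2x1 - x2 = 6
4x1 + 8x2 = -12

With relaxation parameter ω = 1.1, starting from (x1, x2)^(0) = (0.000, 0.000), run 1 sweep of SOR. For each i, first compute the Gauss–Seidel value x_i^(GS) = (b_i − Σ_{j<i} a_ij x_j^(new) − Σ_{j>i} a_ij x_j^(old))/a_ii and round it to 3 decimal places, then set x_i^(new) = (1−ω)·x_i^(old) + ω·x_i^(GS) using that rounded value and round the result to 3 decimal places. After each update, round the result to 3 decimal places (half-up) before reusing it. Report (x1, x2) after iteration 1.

(3.300, -3.465)

Iteration 1:
  x1: GS value = (6 - (-1)·0.000) / (2) = 3.000;  x1 ← (1−ω)·0.000 + ω·3.000 = 3.300
  x2: GS value = (-12 - (4)·3.300) / (8) = -3.150;  x2 ← (1−ω)·0.000 + ω·-3.150 = -3.465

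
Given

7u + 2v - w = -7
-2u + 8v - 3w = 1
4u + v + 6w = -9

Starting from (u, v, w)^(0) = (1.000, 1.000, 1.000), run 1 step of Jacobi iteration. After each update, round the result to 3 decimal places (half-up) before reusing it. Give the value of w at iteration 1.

Iteration 1:
  u = (-7 - (2)·1.000 - (-1)·1.000) / (7) = -1.143
  v = (1 - (-2)·1.000 - (-3)·1.000) / (8) = 0.750
  w = (-9 - (4)·1.000 - (1)·1.000) / (6) = -2.333

-2.333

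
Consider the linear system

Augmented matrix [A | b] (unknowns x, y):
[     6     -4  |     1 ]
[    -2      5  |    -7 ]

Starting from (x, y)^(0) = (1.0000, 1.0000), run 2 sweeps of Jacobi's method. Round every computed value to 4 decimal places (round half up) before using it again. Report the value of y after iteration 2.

-1.0667

Iteration 1:
  x = (1 - (-4)·1.0000) / (6) = 0.8333
  y = (-7 - (-2)·1.0000) / (5) = -1.0000
Iteration 2:
  x = (1 - (-4)·-1.0000) / (6) = -0.5000
  y = (-7 - (-2)·0.8333) / (5) = -1.0667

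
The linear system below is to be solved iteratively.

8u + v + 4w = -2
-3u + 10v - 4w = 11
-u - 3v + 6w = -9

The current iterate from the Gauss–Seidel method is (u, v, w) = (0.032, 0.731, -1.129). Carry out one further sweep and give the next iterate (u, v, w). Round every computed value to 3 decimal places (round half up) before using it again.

One sweep:
  u = (-2 - (1)·0.731 - (4)·-1.129) / (8) = 0.223
  v = (11 - (-3)·0.223 - (-4)·-1.129) / (10) = 0.715
  w = (-9 - (-1)·0.223 - (-3)·0.715) / (6) = -1.105

(0.223, 0.715, -1.105)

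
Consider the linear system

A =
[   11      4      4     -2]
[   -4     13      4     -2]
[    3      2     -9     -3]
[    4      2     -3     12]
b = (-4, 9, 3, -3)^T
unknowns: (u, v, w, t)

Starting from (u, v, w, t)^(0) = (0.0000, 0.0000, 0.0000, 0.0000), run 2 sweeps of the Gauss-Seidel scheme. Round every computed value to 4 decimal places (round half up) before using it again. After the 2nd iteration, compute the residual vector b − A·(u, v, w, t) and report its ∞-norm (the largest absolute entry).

Iteration 1:
  u = (-4 - (4)·0.0000 - (4)·0.0000 - (-2)·0.0000) / (11) = -0.3636
  v = (9 - (-4)·-0.3636 - (4)·0.0000 - (-2)·0.0000) / (13) = 0.5804
  w = (3 - (3)·-0.3636 - (2)·0.5804 - (-3)·0.0000) / (-9) = -0.3256
  t = (-3 - (4)·-0.3636 - (2)·0.5804 - (-3)·-0.3256) / (12) = -0.3069
Iteration 2:
  u = (-4 - (4)·0.5804 - (4)·-0.3256 - (-2)·-0.3069) / (11) = -0.5121
  v = (9 - (-4)·-0.5121 - (4)·-0.3256 - (-2)·-0.3069) / (13) = 0.5877
  w = (3 - (3)·-0.5121 - (2)·0.5877 - (-3)·-0.3069) / (-9) = -0.2711
  t = (-3 - (4)·-0.5121 - (2)·0.5877 - (-3)·-0.2711) / (12) = -0.2450
Residual b − A·x = (-0.1233, -0.0941, 0.1860, -0.0003); ∞-norm = 0.1860

0.1860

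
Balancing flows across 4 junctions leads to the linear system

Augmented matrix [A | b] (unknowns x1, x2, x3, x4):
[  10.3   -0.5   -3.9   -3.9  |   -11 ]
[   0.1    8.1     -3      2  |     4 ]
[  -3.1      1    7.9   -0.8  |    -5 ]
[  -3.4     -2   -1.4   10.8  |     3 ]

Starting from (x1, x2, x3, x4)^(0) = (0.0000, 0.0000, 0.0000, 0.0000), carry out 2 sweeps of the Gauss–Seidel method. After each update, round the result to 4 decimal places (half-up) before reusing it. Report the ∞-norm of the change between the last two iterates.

Iteration 1:
  x1 = (-11 - (-0.5)·0.0000 - (-3.9)·0.0000 - (-3.9)·0.0000) / (10.3) = -1.0680
  x2 = (4 - (0.1)·-1.0680 - (-3)·0.0000 - (2)·0.0000) / (8.1) = 0.5070
  x3 = (-5 - (-3.1)·-1.0680 - (1)·0.5070 - (-0.8)·0.0000) / (7.9) = -1.1162
  x4 = (3 - (-3.4)·-1.0680 - (-2)·0.5070 - (-1.4)·-1.1162) / (10.8) = -0.1092
Iteration 2:
  x1 = (-11 - (-0.5)·0.5070 - (-3.9)·-1.1162 - (-3.9)·-0.1092) / (10.3) = -1.5073
  x2 = (4 - (0.1)·-1.5073 - (-3)·-1.1162 - (2)·-0.1092) / (8.1) = 0.1260
  x3 = (-5 - (-3.1)·-1.5073 - (1)·0.1260 - (-0.8)·-0.1092) / (7.9) = -1.2514
  x4 = (3 - (-3.4)·-1.5073 - (-2)·0.1260 - (-1.4)·-1.2514) / (10.8) = -0.3356
Change: (-0.4393, -0.3810, -0.1352, -0.2264) → max |·| = 0.4393

0.4393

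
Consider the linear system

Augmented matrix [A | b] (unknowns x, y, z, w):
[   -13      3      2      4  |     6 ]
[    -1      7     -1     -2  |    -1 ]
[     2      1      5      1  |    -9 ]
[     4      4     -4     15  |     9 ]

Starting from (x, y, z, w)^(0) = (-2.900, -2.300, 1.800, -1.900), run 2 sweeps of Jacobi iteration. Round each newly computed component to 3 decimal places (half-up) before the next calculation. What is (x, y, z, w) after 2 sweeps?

Iteration 1:
  x = (6 - (3)·-2.300 - (2)·1.800 - (4)·-1.900) / (-13) = -1.300
  y = (-1 - (-1)·-2.900 - (-1)·1.800 - (-2)·-1.900) / (7) = -0.843
  z = (-9 - (2)·-2.900 - (1)·-2.300 - (1)·-1.900) / (5) = 0.200
  w = (9 - (4)·-2.900 - (4)·-2.300 - (-4)·1.800) / (15) = 2.467
Iteration 2:
  x = (6 - (3)·-0.843 - (2)·0.200 - (4)·2.467) / (-13) = 0.134
  y = (-1 - (-1)·-1.300 - (-1)·0.200 - (-2)·2.467) / (7) = 0.405
  z = (-9 - (2)·-1.300 - (1)·-0.843 - (1)·2.467) / (5) = -1.605
  w = (9 - (4)·-1.300 - (4)·-0.843 - (-4)·0.200) / (15) = 1.225

(0.134, 0.405, -1.605, 1.225)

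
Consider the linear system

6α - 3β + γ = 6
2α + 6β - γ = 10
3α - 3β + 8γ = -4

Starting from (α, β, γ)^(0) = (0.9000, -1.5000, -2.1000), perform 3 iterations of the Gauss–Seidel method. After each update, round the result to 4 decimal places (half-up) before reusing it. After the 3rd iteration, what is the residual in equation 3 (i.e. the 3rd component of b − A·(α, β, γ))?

-0.0001

Iteration 1:
  α = (6 - (-3)·-1.5000 - (1)·-2.1000) / (6) = 0.6000
  β = (10 - (2)·0.6000 - (-1)·-2.1000) / (6) = 1.1167
  γ = (-4 - (3)·0.6000 - (-3)·1.1167) / (8) = -0.3062
Iteration 2:
  α = (6 - (-3)·1.1167 - (1)·-0.3062) / (6) = 1.6094
  β = (10 - (2)·1.6094 - (-1)·-0.3062) / (6) = 1.0792
  γ = (-4 - (3)·1.6094 - (-3)·1.0792) / (8) = -0.6988
Iteration 3:
  α = (6 - (-3)·1.0792 - (1)·-0.6988) / (6) = 1.6561
  β = (10 - (2)·1.6561 - (-1)·-0.6988) / (6) = 0.9982
  γ = (-4 - (3)·1.6561 - (-3)·0.9982) / (8) = -0.7467
Residual b − A·x = (-0.1953, -0.0481, -0.0001)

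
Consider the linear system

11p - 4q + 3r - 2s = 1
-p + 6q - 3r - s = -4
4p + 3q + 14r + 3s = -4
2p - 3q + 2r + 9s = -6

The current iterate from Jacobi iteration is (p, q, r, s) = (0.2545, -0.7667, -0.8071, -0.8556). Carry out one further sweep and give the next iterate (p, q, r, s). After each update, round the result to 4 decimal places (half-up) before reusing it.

(-0.1233, -1.1704, -0.0108, -0.7994)

One sweep:
  p = (1 - (-4)·-0.7667 - (3)·-0.8071 - (-2)·-0.8556) / (11) = -0.1233
  q = (-4 - (-1)·0.2545 - (-3)·-0.8071 - (-1)·-0.8556) / (6) = -1.1704
  r = (-4 - (4)·0.2545 - (3)·-0.7667 - (3)·-0.8556) / (14) = -0.0108
  s = (-6 - (2)·0.2545 - (-3)·-0.7667 - (2)·-0.8071) / (9) = -0.7994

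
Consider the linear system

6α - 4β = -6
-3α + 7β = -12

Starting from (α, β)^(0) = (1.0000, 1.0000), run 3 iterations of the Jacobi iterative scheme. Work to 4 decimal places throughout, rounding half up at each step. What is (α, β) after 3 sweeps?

(-2.2381, -2.5102)

Iteration 1:
  α = (-6 - (-4)·1.0000) / (6) = -0.3333
  β = (-12 - (-3)·1.0000) / (7) = -1.2857
Iteration 2:
  α = (-6 - (-4)·-1.2857) / (6) = -1.8571
  β = (-12 - (-3)·-0.3333) / (7) = -1.8571
Iteration 3:
  α = (-6 - (-4)·-1.8571) / (6) = -2.2381
  β = (-12 - (-3)·-1.8571) / (7) = -2.5102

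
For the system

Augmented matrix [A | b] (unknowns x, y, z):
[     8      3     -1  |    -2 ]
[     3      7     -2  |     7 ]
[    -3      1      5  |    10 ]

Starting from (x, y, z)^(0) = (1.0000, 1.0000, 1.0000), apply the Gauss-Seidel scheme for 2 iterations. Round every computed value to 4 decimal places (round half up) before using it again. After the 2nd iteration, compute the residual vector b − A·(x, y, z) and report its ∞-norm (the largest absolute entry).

Iteration 1:
  x = (-2 - (3)·1.0000 - (-1)·1.0000) / (8) = -0.5000
  y = (7 - (3)·-0.5000 - (-2)·1.0000) / (7) = 1.5000
  z = (10 - (-3)·-0.5000 - (1)·1.5000) / (5) = 1.4000
Iteration 2:
  x = (-2 - (3)·1.5000 - (-1)·1.4000) / (8) = -0.6375
  y = (7 - (3)·-0.6375 - (-2)·1.4000) / (7) = 1.6732
  z = (10 - (-3)·-0.6375 - (1)·1.6732) / (5) = 1.2829
Residual b − A·x = (-0.6367, -0.2341, -0.0002); ∞-norm = 0.6367

0.6367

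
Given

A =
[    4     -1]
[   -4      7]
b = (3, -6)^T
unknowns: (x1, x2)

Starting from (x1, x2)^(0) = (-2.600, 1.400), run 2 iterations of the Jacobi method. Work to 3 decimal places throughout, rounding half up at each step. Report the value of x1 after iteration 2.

Iteration 1:
  x1 = (3 - (-1)·1.400) / (4) = 1.100
  x2 = (-6 - (-4)·-2.600) / (7) = -2.343
Iteration 2:
  x1 = (3 - (-1)·-2.343) / (4) = 0.164
  x2 = (-6 - (-4)·1.100) / (7) = -0.229

0.164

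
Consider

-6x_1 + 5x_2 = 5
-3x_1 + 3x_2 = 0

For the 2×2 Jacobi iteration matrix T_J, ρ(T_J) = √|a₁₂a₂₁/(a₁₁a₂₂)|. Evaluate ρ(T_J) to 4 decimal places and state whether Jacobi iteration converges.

a₁₂a₂₁/(a₁₁a₂₂) = (5)·(-3) / ((-6)·(3)) = 0.833333
ρ = √|0.833333| = √0.833333 = 0.9129
ρ < 1, so Jacobi converges

0.9129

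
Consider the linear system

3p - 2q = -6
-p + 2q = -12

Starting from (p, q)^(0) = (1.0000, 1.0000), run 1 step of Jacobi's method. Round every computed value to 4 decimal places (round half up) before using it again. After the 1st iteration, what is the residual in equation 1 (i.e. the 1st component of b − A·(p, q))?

Iteration 1:
  p = (-6 - (-2)·1.0000) / (3) = -1.3333
  q = (-12 - (-1)·1.0000) / (2) = -5.5000
Residual b − A·x = (-13.0001, -2.3333)

-13.0001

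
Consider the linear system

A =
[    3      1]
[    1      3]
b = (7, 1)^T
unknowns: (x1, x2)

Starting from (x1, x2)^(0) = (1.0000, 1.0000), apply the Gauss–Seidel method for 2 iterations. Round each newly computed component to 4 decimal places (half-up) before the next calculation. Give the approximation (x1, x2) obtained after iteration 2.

Iteration 1:
  x1 = (7 - (1)·1.0000) / (3) = 2.0000
  x2 = (1 - (1)·2.0000) / (3) = -0.3333
Iteration 2:
  x1 = (7 - (1)·-0.3333) / (3) = 2.4444
  x2 = (1 - (1)·2.4444) / (3) = -0.4815

(2.4444, -0.4815)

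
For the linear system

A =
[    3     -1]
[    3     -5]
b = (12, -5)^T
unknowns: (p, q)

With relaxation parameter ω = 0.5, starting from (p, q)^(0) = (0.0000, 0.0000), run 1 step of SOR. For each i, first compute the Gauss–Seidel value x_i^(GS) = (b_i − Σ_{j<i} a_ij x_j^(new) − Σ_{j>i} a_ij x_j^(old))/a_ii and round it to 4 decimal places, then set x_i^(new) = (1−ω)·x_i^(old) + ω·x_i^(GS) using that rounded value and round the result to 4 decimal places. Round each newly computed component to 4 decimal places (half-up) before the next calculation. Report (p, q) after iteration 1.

(2.0000, 1.1000)

Iteration 1:
  p: GS value = (12 - (-1)·0.0000) / (3) = 4.0000;  p ← (1−ω)·0.0000 + ω·4.0000 = 2.0000
  q: GS value = (-5 - (3)·2.0000) / (-5) = 2.2000;  q ← (1−ω)·0.0000 + ω·2.2000 = 1.1000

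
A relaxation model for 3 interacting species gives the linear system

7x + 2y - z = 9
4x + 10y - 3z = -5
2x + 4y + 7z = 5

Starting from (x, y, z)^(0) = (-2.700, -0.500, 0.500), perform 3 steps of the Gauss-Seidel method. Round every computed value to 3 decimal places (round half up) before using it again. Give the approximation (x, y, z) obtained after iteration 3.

(1.658, -0.935, 0.775)

Iteration 1:
  x = (9 - (2)·-0.500 - (-1)·0.500) / (7) = 1.500
  y = (-5 - (4)·1.500 - (-3)·0.500) / (10) = -0.950
  z = (5 - (2)·1.500 - (4)·-0.950) / (7) = 0.829
Iteration 2:
  x = (9 - (2)·-0.950 - (-1)·0.829) / (7) = 1.676
  y = (-5 - (4)·1.676 - (-3)·0.829) / (10) = -0.922
  z = (5 - (2)·1.676 - (4)·-0.922) / (7) = 0.762
Iteration 3:
  x = (9 - (2)·-0.922 - (-1)·0.762) / (7) = 1.658
  y = (-5 - (4)·1.658 - (-3)·0.762) / (10) = -0.935
  z = (5 - (2)·1.658 - (4)·-0.935) / (7) = 0.775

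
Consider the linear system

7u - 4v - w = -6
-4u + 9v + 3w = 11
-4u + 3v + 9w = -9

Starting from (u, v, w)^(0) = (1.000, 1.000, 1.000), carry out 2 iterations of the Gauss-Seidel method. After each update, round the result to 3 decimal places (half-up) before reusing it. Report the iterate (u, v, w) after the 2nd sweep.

Iteration 1:
  u = (-6 - (-4)·1.000 - (-1)·1.000) / (7) = -0.143
  v = (11 - (-4)·-0.143 - (3)·1.000) / (9) = 0.825
  w = (-9 - (-4)·-0.143 - (3)·0.825) / (9) = -1.339
Iteration 2:
  u = (-6 - (-4)·0.825 - (-1)·-1.339) / (7) = -0.577
  v = (11 - (-4)·-0.577 - (3)·-1.339) / (9) = 1.412
  w = (-9 - (-4)·-0.577 - (3)·1.412) / (9) = -1.727

(-0.577, 1.412, -1.727)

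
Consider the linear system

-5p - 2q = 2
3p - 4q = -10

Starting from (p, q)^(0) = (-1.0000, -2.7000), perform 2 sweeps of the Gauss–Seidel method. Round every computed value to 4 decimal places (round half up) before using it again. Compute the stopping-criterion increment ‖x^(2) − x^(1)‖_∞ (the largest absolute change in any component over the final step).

Iteration 1:
  p = (2 - (-2)·-2.7000) / (-5) = 0.6800
  q = (-10 - (3)·0.6800) / (-4) = 3.0100
Iteration 2:
  p = (2 - (-2)·3.0100) / (-5) = -1.6040
  q = (-10 - (3)·-1.6040) / (-4) = 1.2970
Change: (-2.2840, -1.7130) → max |·| = 2.2840

2.2840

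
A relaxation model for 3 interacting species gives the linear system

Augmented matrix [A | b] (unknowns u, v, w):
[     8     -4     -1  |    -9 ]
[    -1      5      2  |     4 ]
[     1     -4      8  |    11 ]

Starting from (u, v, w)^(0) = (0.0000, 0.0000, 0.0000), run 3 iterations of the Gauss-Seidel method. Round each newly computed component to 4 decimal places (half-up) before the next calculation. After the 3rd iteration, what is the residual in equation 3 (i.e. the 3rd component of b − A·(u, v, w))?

-0.0003

Iteration 1:
  u = (-9 - (-4)·0.0000 - (-1)·0.0000) / (8) = -1.1250
  v = (4 - (-1)·-1.1250 - (2)·0.0000) / (5) = 0.5750
  w = (11 - (1)·-1.1250 - (-4)·0.5750) / (8) = 1.8031
Iteration 2:
  u = (-9 - (-4)·0.5750 - (-1)·1.8031) / (8) = -0.6121
  v = (4 - (-1)·-0.6121 - (2)·1.8031) / (5) = -0.0437
  w = (11 - (1)·-0.6121 - (-4)·-0.0437) / (8) = 1.4297
Iteration 3:
  u = (-9 - (-4)·-0.0437 - (-1)·1.4297) / (8) = -0.9681
  v = (4 - (-1)·-0.9681 - (2)·1.4297) / (5) = 0.0345
  w = (11 - (1)·-0.9681 - (-4)·0.0345) / (8) = 1.5133
Residual b − A·x = (0.3961, -0.1672, -0.0003)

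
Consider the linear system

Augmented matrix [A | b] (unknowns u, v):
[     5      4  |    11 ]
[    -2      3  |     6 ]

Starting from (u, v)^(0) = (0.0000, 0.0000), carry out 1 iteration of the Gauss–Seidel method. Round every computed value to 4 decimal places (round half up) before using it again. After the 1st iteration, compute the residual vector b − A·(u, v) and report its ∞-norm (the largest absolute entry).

Iteration 1:
  u = (11 - (4)·0.0000) / (5) = 2.2000
  v = (6 - (-2)·2.2000) / (3) = 3.4667
Residual b − A·x = (-13.8668, -0.0001); ∞-norm = 13.8668

13.8668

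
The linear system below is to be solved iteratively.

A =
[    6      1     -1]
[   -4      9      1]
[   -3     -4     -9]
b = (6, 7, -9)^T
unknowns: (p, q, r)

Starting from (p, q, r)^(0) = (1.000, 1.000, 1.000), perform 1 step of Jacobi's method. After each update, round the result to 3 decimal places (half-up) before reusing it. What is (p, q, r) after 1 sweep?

(1.000, 1.111, 0.222)

Iteration 1:
  p = (6 - (1)·1.000 - (-1)·1.000) / (6) = 1.000
  q = (7 - (-4)·1.000 - (1)·1.000) / (9) = 1.111
  r = (-9 - (-3)·1.000 - (-4)·1.000) / (-9) = 0.222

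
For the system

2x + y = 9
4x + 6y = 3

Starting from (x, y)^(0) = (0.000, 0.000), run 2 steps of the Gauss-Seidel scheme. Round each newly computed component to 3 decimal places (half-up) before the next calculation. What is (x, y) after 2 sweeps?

Iteration 1:
  x = (9 - (1)·0.000) / (2) = 4.500
  y = (3 - (4)·4.500) / (6) = -2.500
Iteration 2:
  x = (9 - (1)·-2.500) / (2) = 5.750
  y = (3 - (4)·5.750) / (6) = -3.333

(5.750, -3.333)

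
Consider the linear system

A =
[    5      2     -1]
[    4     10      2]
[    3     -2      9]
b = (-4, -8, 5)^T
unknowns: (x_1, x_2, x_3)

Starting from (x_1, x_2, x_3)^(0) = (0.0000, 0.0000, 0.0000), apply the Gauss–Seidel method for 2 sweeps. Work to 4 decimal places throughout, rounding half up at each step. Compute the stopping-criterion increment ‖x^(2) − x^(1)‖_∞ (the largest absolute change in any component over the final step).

0.3351

Iteration 1:
  x_1 = (-4 - (2)·0.0000 - (-1)·0.0000) / (5) = -0.8000
  x_2 = (-8 - (4)·-0.8000 - (2)·0.0000) / (10) = -0.4800
  x_3 = (5 - (3)·-0.8000 - (-2)·-0.4800) / (9) = 0.7156
Iteration 2:
  x_1 = (-4 - (2)·-0.4800 - (-1)·0.7156) / (5) = -0.4649
  x_2 = (-8 - (4)·-0.4649 - (2)·0.7156) / (10) = -0.7572
  x_3 = (5 - (3)·-0.4649 - (-2)·-0.7572) / (9) = 0.5423
Change: (0.3351, -0.2772, -0.1733) → max |·| = 0.3351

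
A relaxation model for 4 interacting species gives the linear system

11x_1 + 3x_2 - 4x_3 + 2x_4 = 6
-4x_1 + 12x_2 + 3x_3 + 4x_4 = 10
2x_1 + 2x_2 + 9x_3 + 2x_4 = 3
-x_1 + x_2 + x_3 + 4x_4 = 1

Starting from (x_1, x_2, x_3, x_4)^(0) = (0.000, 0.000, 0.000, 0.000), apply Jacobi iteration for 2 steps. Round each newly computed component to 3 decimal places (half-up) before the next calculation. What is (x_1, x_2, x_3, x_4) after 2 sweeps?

(0.394, 0.848, -0.028, 0.095)

Iteration 1:
  x_1 = (6 - (3)·0.000 - (-4)·0.000 - (2)·0.000) / (11) = 0.545
  x_2 = (10 - (-4)·0.000 - (3)·0.000 - (4)·0.000) / (12) = 0.833
  x_3 = (3 - (2)·0.000 - (2)·0.000 - (2)·0.000) / (9) = 0.333
  x_4 = (1 - (-1)·0.000 - (1)·0.000 - (1)·0.000) / (4) = 0.250
Iteration 2:
  x_1 = (6 - (3)·0.833 - (-4)·0.333 - (2)·0.250) / (11) = 0.394
  x_2 = (10 - (-4)·0.545 - (3)·0.333 - (4)·0.250) / (12) = 0.848
  x_3 = (3 - (2)·0.545 - (2)·0.833 - (2)·0.250) / (9) = -0.028
  x_4 = (1 - (-1)·0.545 - (1)·0.833 - (1)·0.333) / (4) = 0.095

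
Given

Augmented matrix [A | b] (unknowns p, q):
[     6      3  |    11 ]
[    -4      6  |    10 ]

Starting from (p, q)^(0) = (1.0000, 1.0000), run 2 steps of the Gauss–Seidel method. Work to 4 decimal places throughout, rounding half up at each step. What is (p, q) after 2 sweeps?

(0.5556, 2.0371)

Iteration 1:
  p = (11 - (3)·1.0000) / (6) = 1.3333
  q = (10 - (-4)·1.3333) / (6) = 2.5555
Iteration 2:
  p = (11 - (3)·2.5555) / (6) = 0.5556
  q = (10 - (-4)·0.5556) / (6) = 2.0371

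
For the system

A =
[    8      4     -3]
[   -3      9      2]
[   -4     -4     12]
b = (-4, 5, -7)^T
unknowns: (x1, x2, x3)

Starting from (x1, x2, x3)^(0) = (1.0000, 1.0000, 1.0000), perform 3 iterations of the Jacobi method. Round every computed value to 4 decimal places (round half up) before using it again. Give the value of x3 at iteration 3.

Iteration 1:
  x1 = (-4 - (4)·1.0000 - (-3)·1.0000) / (8) = -0.6250
  x2 = (5 - (-3)·1.0000 - (2)·1.0000) / (9) = 0.6667
  x3 = (-7 - (-4)·1.0000 - (-4)·1.0000) / (12) = 0.0833
Iteration 2:
  x1 = (-4 - (4)·0.6667 - (-3)·0.0833) / (8) = -0.8021
  x2 = (5 - (-3)·-0.6250 - (2)·0.0833) / (9) = 0.3287
  x3 = (-7 - (-4)·-0.6250 - (-4)·0.6667) / (12) = -0.5694
Iteration 3:
  x1 = (-4 - (4)·0.3287 - (-3)·-0.5694) / (8) = -0.8779
  x2 = (5 - (-3)·-0.8021 - (2)·-0.5694) / (9) = 0.4147
  x3 = (-7 - (-4)·-0.8021 - (-4)·0.3287) / (12) = -0.7411

-0.7411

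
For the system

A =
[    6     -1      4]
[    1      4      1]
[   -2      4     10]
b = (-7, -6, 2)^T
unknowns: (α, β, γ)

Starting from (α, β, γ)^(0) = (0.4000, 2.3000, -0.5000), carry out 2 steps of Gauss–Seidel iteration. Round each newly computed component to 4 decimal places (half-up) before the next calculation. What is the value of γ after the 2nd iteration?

0.3254

Iteration 1:
  α = (-7 - (-1)·2.3000 - (4)·-0.5000) / (6) = -0.4500
  β = (-6 - (1)·-0.4500 - (1)·-0.5000) / (4) = -1.2625
  γ = (2 - (-2)·-0.4500 - (4)·-1.2625) / (10) = 0.6150
Iteration 2:
  α = (-7 - (-1)·-1.2625 - (4)·0.6150) / (6) = -1.7871
  β = (-6 - (1)·-1.7871 - (1)·0.6150) / (4) = -1.2070
  γ = (2 - (-2)·-1.7871 - (4)·-1.2070) / (10) = 0.3254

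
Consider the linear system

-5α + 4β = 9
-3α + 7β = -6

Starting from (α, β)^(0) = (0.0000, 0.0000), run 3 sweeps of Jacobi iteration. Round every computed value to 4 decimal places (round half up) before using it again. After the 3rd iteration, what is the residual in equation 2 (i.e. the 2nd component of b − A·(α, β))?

-1.8519

Iteration 1:
  α = (9 - (4)·0.0000) / (-5) = -1.8000
  β = (-6 - (-3)·0.0000) / (7) = -0.8571
Iteration 2:
  α = (9 - (4)·-0.8571) / (-5) = -2.4857
  β = (-6 - (-3)·-1.8000) / (7) = -1.6286
Iteration 3:
  α = (9 - (4)·-1.6286) / (-5) = -3.1029
  β = (-6 - (-3)·-2.4857) / (7) = -1.9224
Residual b − A·x = (1.1751, -1.8519)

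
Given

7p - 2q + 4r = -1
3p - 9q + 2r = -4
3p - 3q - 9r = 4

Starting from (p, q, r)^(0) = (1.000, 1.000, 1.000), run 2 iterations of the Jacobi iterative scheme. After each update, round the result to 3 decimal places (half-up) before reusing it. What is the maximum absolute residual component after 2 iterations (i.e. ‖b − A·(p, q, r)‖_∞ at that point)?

4.871

Iteration 1:
  p = (-1 - (-2)·1.000 - (4)·1.000) / (7) = -0.429
  q = (-4 - (3)·1.000 - (2)·1.000) / (-9) = 1.000
  r = (4 - (3)·1.000 - (-3)·1.000) / (-9) = -0.444
Iteration 2:
  p = (-1 - (-2)·1.000 - (4)·-0.444) / (7) = 0.397
  q = (-4 - (3)·-0.429 - (2)·-0.444) / (-9) = 0.203
  r = (4 - (3)·-0.429 - (-3)·1.000) / (-9) = -0.921
Residual b − A·x = (0.311, -1.522, -4.871); ∞-norm = 4.871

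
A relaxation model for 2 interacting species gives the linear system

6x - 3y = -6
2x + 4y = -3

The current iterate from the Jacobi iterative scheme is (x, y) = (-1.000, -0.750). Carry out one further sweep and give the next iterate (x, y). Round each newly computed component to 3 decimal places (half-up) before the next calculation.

One sweep:
  x = (-6 - (-3)·-0.750) / (6) = -1.375
  y = (-3 - (2)·-1.000) / (4) = -0.250

(-1.375, -0.250)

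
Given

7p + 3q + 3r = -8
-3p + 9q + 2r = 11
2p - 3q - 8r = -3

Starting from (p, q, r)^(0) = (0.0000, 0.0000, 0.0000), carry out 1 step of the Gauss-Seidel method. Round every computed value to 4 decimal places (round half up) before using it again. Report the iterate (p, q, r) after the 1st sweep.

Iteration 1:
  p = (-8 - (3)·0.0000 - (3)·0.0000) / (7) = -1.1429
  q = (11 - (-3)·-1.1429 - (2)·0.0000) / (9) = 0.8413
  r = (-3 - (2)·-1.1429 - (-3)·0.8413) / (-8) = -0.2262

(-1.1429, 0.8413, -0.2262)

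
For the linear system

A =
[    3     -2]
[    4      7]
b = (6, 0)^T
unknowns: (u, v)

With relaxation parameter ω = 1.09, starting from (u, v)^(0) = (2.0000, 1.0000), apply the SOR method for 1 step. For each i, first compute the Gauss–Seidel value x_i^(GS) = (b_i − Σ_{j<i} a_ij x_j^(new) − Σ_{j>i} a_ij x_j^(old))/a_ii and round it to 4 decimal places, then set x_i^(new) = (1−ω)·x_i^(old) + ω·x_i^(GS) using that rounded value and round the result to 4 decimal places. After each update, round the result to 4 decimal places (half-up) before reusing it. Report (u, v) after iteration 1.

(2.7267, -1.7883)

Iteration 1:
  u: GS value = (6 - (-2)·1.0000) / (3) = 2.6667;  u ← (1−ω)·2.0000 + ω·2.6667 = 2.7267
  v: GS value = (0 - (4)·2.7267) / (7) = -1.5581;  v ← (1−ω)·1.0000 + ω·-1.5581 = -1.7883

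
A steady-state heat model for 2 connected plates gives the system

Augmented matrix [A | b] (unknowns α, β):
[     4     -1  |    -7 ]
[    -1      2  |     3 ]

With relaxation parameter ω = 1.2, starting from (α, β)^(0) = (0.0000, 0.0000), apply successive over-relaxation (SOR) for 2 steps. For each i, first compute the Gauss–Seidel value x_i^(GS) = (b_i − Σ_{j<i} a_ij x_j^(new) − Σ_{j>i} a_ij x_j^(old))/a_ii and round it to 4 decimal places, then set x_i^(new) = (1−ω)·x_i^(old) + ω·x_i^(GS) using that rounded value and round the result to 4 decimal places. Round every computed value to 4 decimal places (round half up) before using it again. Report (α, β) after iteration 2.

(-1.5180, 0.7812)

Iteration 1:
  α: GS value = (-7 - (-1)·0.0000) / (4) = -1.7500;  α ← (1−ω)·0.0000 + ω·-1.7500 = -2.1000
  β: GS value = (3 - (-1)·-2.1000) / (2) = 0.4500;  β ← (1−ω)·0.0000 + ω·0.4500 = 0.5400
Iteration 2:
  α: GS value = (-7 - (-1)·0.5400) / (4) = -1.6150;  α ← (1−ω)·-2.1000 + ω·-1.6150 = -1.5180
  β: GS value = (3 - (-1)·-1.5180) / (2) = 0.7410;  β ← (1−ω)·0.5400 + ω·0.7410 = 0.7812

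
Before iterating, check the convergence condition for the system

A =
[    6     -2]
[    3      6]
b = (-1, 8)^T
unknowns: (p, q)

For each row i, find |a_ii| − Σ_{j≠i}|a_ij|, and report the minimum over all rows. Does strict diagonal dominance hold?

3

row 1: |6| − (2) = 4
row 2: |6| − (3) = 3
minimum over rows = 3 → strictly diagonally dominant (convergence guaranteed)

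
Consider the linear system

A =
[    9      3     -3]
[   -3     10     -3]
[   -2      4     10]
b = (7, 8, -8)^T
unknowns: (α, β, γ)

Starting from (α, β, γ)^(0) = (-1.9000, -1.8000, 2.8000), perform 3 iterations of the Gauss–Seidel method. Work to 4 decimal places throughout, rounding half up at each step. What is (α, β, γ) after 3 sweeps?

(0.3468, 0.6036, -0.9721)

Iteration 1:
  α = (7 - (3)·-1.8000 - (-3)·2.8000) / (9) = 2.3111
  β = (8 - (-3)·2.3111 - (-3)·2.8000) / (10) = 2.3333
  γ = (-8 - (-2)·2.3111 - (4)·2.3333) / (10) = -1.2711
Iteration 2:
  α = (7 - (3)·2.3333 - (-3)·-1.2711) / (9) = -0.4237
  β = (8 - (-3)·-0.4237 - (-3)·-1.2711) / (10) = 0.2916
  γ = (-8 - (-2)·-0.4237 - (4)·0.2916) / (10) = -1.0014
Iteration 3:
  α = (7 - (3)·0.2916 - (-3)·-1.0014) / (9) = 0.3468
  β = (8 - (-3)·0.3468 - (-3)·-1.0014) / (10) = 0.6036
  γ = (-8 - (-2)·0.3468 - (4)·0.6036) / (10) = -0.9721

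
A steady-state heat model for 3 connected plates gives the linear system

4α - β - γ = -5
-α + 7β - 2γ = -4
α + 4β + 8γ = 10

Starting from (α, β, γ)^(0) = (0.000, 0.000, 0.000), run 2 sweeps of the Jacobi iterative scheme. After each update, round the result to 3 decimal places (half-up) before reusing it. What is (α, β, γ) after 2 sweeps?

(-1.080, -0.393, 1.692)

Iteration 1:
  α = (-5 - (-1)·0.000 - (-1)·0.000) / (4) = -1.250
  β = (-4 - (-1)·0.000 - (-2)·0.000) / (7) = -0.571
  γ = (10 - (1)·0.000 - (4)·0.000) / (8) = 1.250
Iteration 2:
  α = (-5 - (-1)·-0.571 - (-1)·1.250) / (4) = -1.080
  β = (-4 - (-1)·-1.250 - (-2)·1.250) / (7) = -0.393
  γ = (10 - (1)·-1.250 - (4)·-0.571) / (8) = 1.692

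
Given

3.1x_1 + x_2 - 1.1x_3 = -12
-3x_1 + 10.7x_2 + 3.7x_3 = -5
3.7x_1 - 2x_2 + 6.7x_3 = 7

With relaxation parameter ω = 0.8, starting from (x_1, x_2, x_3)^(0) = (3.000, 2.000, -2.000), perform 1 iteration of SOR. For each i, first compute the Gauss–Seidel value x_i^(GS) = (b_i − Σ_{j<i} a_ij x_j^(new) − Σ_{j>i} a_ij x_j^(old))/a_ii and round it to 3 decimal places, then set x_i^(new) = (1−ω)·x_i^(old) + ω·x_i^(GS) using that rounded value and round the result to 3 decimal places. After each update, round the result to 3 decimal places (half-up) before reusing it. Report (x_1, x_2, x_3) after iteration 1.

(-3.581, -0.224, 1.964)

Iteration 1:
  x_1: GS value = (-12 - (1)·2.000 - (-1.1)·-2.000) / (3.1) = -5.226;  x_1 ← (1−ω)·3.000 + ω·-5.226 = -3.581
  x_2: GS value = (-5 - (-3)·-3.581 - (3.7)·-2.000) / (10.7) = -0.780;  x_2 ← (1−ω)·2.000 + ω·-0.780 = -0.224
  x_3: GS value = (7 - (3.7)·-3.581 - (-2)·-0.224) / (6.7) = 2.955;  x_3 ← (1−ω)·-2.000 + ω·2.955 = 1.964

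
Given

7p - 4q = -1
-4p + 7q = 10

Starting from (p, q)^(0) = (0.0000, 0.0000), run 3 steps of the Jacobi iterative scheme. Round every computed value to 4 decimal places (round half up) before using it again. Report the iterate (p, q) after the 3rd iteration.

(0.6268, 1.8134)

Iteration 1:
  p = (-1 - (-4)·0.0000) / (7) = -0.1429
  q = (10 - (-4)·0.0000) / (7) = 1.4286
Iteration 2:
  p = (-1 - (-4)·1.4286) / (7) = 0.6735
  q = (10 - (-4)·-0.1429) / (7) = 1.3469
Iteration 3:
  p = (-1 - (-4)·1.3469) / (7) = 0.6268
  q = (10 - (-4)·0.6735) / (7) = 1.8134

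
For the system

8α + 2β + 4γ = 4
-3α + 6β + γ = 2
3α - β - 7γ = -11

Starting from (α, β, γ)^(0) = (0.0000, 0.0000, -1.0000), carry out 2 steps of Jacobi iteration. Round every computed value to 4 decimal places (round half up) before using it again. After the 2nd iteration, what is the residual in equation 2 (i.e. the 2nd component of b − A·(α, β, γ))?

-4.5891

Iteration 1:
  α = (4 - (2)·0.0000 - (4)·-1.0000) / (8) = 1.0000
  β = (2 - (-3)·0.0000 - (1)·-1.0000) / (6) = 0.5000
  γ = (-11 - (3)·0.0000 - (-1)·0.0000) / (-7) = 1.5714
Iteration 2:
  α = (4 - (2)·0.5000 - (4)·1.5714) / (8) = -0.4107
  β = (2 - (-3)·1.0000 - (1)·1.5714) / (6) = 0.5714
  γ = (-11 - (3)·1.0000 - (-1)·0.5000) / (-7) = 1.9286
Residual b − A·x = (-1.5716, -4.5891, 4.3037)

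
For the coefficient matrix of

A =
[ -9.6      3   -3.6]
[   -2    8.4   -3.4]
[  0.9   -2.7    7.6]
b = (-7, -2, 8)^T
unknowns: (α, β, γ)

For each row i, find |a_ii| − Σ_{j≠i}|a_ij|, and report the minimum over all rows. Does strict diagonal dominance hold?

row 1: |-9.6| − (3+3.6) = 3
row 2: |8.4| − (2+3.4) = 3
row 3: |7.6| − (0.9+2.7) = 4
minimum over rows = 3 → strictly diagonally dominant (convergence guaranteed)

3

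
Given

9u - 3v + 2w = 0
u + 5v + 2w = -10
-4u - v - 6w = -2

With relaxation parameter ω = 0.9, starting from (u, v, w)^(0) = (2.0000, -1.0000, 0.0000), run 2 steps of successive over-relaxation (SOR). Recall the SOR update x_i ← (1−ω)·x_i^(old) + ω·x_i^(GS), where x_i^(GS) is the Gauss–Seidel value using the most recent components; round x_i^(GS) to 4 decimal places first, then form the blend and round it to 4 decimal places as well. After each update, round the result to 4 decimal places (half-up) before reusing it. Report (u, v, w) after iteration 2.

(-0.7031, -2.0929, 1.1000)

Iteration 1:
  u: GS value = (0 - (-3)·-1.0000 - (2)·0.0000) / (9) = -0.3333;  u ← (1−ω)·2.0000 + ω·-0.3333 = -0.1000
  v: GS value = (-10 - (1)·-0.1000 - (2)·0.0000) / (5) = -1.9800;  v ← (1−ω)·-1.0000 + ω·-1.9800 = -1.8820
  w: GS value = (-2 - (-4)·-0.1000 - (-1)·-1.8820) / (-6) = 0.7137;  w ← (1−ω)·0.0000 + ω·0.7137 = 0.6423
Iteration 2:
  u: GS value = (0 - (-3)·-1.8820 - (2)·0.6423) / (9) = -0.7701;  u ← (1−ω)·-0.1000 + ω·-0.7701 = -0.7031
  v: GS value = (-10 - (1)·-0.7031 - (2)·0.6423) / (5) = -2.1163;  v ← (1−ω)·-1.8820 + ω·-2.1163 = -2.0929
  w: GS value = (-2 - (-4)·-0.7031 - (-1)·-2.0929) / (-6) = 1.1509;  w ← (1−ω)·0.6423 + ω·1.1509 = 1.1000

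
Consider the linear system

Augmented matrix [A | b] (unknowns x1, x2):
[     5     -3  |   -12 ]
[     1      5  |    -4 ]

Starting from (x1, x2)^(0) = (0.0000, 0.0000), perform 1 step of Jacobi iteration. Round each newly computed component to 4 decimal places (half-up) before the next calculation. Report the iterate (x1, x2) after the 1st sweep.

Iteration 1:
  x1 = (-12 - (-3)·0.0000) / (5) = -2.4000
  x2 = (-4 - (1)·0.0000) / (5) = -0.8000

(-2.4000, -0.8000)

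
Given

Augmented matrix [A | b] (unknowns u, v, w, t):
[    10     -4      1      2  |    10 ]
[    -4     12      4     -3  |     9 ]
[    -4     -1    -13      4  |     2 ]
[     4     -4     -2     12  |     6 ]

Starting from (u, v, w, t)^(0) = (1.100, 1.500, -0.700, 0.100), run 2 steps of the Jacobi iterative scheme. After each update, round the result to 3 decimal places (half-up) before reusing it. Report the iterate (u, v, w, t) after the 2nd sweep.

(1.504, 1.622, -0.608, 0.312)

Iteration 1:
  u = (10 - (-4)·1.500 - (1)·-0.700 - (2)·0.100) / (10) = 1.650
  v = (9 - (-4)·1.100 - (4)·-0.700 - (-3)·0.100) / (12) = 1.375
  w = (2 - (-4)·1.100 - (-1)·1.500 - (4)·0.100) / (-13) = -0.577
  t = (6 - (4)·1.100 - (-4)·1.500 - (-2)·-0.700) / (12) = 0.517
Iteration 2:
  u = (10 - (-4)·1.375 - (1)·-0.577 - (2)·0.517) / (10) = 1.504
  v = (9 - (-4)·1.650 - (4)·-0.577 - (-3)·0.517) / (12) = 1.622
  w = (2 - (-4)·1.650 - (-1)·1.375 - (4)·0.517) / (-13) = -0.608
  t = (6 - (4)·1.650 - (-4)·1.375 - (-2)·-0.577) / (12) = 0.312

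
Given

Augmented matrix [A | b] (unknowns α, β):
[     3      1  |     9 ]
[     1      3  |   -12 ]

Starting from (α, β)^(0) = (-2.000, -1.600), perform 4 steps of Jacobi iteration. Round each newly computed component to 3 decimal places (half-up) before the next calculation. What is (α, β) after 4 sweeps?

(4.790, -5.575)

Iteration 1:
  α = (9 - (1)·-1.600) / (3) = 3.533
  β = (-12 - (1)·-2.000) / (3) = -3.333
Iteration 2:
  α = (9 - (1)·-3.333) / (3) = 4.111
  β = (-12 - (1)·3.533) / (3) = -5.178
Iteration 3:
  α = (9 - (1)·-5.178) / (3) = 4.726
  β = (-12 - (1)·4.111) / (3) = -5.370
Iteration 4:
  α = (9 - (1)·-5.370) / (3) = 4.790
  β = (-12 - (1)·4.726) / (3) = -5.575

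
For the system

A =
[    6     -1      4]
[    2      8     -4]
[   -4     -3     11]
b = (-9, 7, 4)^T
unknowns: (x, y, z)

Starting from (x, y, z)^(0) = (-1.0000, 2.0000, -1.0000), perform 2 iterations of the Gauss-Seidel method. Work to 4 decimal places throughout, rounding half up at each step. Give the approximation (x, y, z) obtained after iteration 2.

Iteration 1:
  x = (-9 - (-1)·2.0000 - (4)·-1.0000) / (6) = -0.5000
  y = (7 - (2)·-0.5000 - (-4)·-1.0000) / (8) = 0.5000
  z = (4 - (-4)·-0.5000 - (-3)·0.5000) / (11) = 0.3182
Iteration 2:
  x = (-9 - (-1)·0.5000 - (4)·0.3182) / (6) = -1.6288
  y = (7 - (2)·-1.6288 - (-4)·0.3182) / (8) = 1.4413
  z = (4 - (-4)·-1.6288 - (-3)·1.4413) / (11) = 0.1644

(-1.6288, 1.4413, 0.1644)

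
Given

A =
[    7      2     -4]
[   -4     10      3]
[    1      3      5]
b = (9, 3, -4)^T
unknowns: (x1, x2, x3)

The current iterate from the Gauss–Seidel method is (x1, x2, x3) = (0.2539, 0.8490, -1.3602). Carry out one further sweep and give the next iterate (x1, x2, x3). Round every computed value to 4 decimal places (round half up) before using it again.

One sweep:
  x1 = (9 - (2)·0.8490 - (-4)·-1.3602) / (7) = 0.2659
  x2 = (3 - (-4)·0.2659 - (3)·-1.3602) / (10) = 0.8144
  x3 = (-4 - (1)·0.2659 - (3)·0.8144) / (5) = -1.3418

(0.2659, 0.8144, -1.3418)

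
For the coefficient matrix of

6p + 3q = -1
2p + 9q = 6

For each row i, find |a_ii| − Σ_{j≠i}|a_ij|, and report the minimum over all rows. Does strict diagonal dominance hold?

3

row 1: |6| − (3) = 3
row 2: |9| − (2) = 7
minimum over rows = 3 → strictly diagonally dominant (convergence guaranteed)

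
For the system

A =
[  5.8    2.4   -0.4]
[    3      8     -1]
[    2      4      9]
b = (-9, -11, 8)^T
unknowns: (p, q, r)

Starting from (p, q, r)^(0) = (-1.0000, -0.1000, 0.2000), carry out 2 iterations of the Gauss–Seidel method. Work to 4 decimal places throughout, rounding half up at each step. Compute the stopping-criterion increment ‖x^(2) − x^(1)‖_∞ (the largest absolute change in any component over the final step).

Iteration 1:
  p = (-9 - (2.4)·-0.1000 - (-0.4)·0.2000) / (5.8) = -1.4966
  q = (-11 - (3)·-1.4966 - (-1)·0.2000) / (8) = -0.7888
  r = (8 - (2)·-1.4966 - (4)·-0.7888) / (9) = 1.5720
Iteration 2:
  p = (-9 - (2.4)·-0.7888 - (-0.4)·1.5720) / (5.8) = -1.1169
  q = (-11 - (3)·-1.1169 - (-1)·1.5720) / (8) = -0.7597
  r = (8 - (2)·-1.1169 - (4)·-0.7597) / (9) = 1.4747
Change: (0.3797, 0.0291, -0.0973) → max |·| = 0.3797

0.3797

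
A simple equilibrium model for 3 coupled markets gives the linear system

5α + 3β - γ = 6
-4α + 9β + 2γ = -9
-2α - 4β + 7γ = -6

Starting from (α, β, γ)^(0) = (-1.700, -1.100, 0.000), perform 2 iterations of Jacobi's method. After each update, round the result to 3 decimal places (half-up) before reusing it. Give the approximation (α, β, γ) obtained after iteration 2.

(1.859, 0.265, -1.329)

Iteration 1:
  α = (6 - (3)·-1.100 - (-1)·0.000) / (5) = 1.860
  β = (-9 - (-4)·-1.700 - (2)·0.000) / (9) = -1.756
  γ = (-6 - (-2)·-1.700 - (-4)·-1.100) / (7) = -1.971
Iteration 2:
  α = (6 - (3)·-1.756 - (-1)·-1.971) / (5) = 1.859
  β = (-9 - (-4)·1.860 - (2)·-1.971) / (9) = 0.265
  γ = (-6 - (-2)·1.860 - (-4)·-1.756) / (7) = -1.329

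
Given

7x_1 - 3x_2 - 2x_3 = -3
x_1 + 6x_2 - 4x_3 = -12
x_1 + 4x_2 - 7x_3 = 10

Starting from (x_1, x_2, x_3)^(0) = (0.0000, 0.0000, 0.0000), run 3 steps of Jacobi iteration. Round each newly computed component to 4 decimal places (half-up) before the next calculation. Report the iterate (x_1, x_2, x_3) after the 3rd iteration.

Iteration 1:
  x_1 = (-3 - (-3)·0.0000 - (-2)·0.0000) / (7) = -0.4286
  x_2 = (-12 - (1)·0.0000 - (-4)·0.0000) / (6) = -2.0000
  x_3 = (10 - (1)·0.0000 - (4)·0.0000) / (-7) = -1.4286
Iteration 2:
  x_1 = (-3 - (-3)·-2.0000 - (-2)·-1.4286) / (7) = -1.6939
  x_2 = (-12 - (1)·-0.4286 - (-4)·-1.4286) / (6) = -2.8810
  x_3 = (10 - (1)·-0.4286 - (4)·-2.0000) / (-7) = -2.6327
Iteration 3:
  x_1 = (-3 - (-3)·-2.8810 - (-2)·-2.6327) / (7) = -2.4155
  x_2 = (-12 - (1)·-1.6939 - (-4)·-2.6327) / (6) = -3.4728
  x_3 = (10 - (1)·-1.6939 - (4)·-2.8810) / (-7) = -3.3168

(-2.4155, -3.4728, -3.3168)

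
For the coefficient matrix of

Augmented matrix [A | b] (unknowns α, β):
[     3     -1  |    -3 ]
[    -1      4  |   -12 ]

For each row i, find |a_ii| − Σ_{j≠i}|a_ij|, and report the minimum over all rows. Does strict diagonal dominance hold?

2

row 1: |3| − (1) = 2
row 2: |4| − (1) = 3
minimum over rows = 2 → strictly diagonally dominant (convergence guaranteed)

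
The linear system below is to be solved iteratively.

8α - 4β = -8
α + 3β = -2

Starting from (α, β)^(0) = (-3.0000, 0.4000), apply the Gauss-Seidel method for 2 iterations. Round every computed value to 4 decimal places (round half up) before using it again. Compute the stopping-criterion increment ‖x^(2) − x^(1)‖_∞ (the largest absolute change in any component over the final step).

0.4000

Iteration 1:
  α = (-8 - (-4)·0.4000) / (8) = -0.8000
  β = (-2 - (1)·-0.8000) / (3) = -0.4000
Iteration 2:
  α = (-8 - (-4)·-0.4000) / (8) = -1.2000
  β = (-2 - (1)·-1.2000) / (3) = -0.2667
Change: (-0.4000, 0.1333) → max |·| = 0.4000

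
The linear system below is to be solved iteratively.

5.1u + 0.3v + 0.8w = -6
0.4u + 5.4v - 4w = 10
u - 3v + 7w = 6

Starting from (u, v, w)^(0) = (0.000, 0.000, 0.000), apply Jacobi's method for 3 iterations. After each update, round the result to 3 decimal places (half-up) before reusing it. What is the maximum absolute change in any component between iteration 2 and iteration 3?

Iteration 1:
  u = (-6 - (0.3)·0.000 - (0.8)·0.000) / (5.1) = -1.176
  v = (10 - (0.4)·0.000 - (-4)·0.000) / (5.4) = 1.852
  w = (6 - (1)·0.000 - (-3)·0.000) / (7) = 0.857
Iteration 2:
  u = (-6 - (0.3)·1.852 - (0.8)·0.857) / (5.1) = -1.420
  v = (10 - (0.4)·-1.176 - (-4)·0.857) / (5.4) = 2.574
  w = (6 - (1)·-1.176 - (-3)·1.852) / (7) = 1.819
Iteration 3:
  u = (-6 - (0.3)·2.574 - (0.8)·1.819) / (5.1) = -1.613
  v = (10 - (0.4)·-1.420 - (-4)·1.819) / (5.4) = 3.304
  w = (6 - (1)·-1.420 - (-3)·2.574) / (7) = 2.163
Change: (-0.193, 0.730, 0.344) → max |·| = 0.730

0.730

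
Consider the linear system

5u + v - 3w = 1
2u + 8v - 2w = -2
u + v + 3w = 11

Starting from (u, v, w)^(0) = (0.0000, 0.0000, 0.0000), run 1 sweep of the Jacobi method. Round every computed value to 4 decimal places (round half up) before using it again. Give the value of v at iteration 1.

Iteration 1:
  u = (1 - (1)·0.0000 - (-3)·0.0000) / (5) = 0.2000
  v = (-2 - (2)·0.0000 - (-2)·0.0000) / (8) = -0.2500
  w = (11 - (1)·0.0000 - (1)·0.0000) / (3) = 3.6667

-0.2500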